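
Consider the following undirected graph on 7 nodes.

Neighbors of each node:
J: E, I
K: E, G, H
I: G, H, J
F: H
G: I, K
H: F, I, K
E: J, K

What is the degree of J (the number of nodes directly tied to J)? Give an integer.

2

J is directly tied to E and I. That is 2 neighbors, so the degree of J is 2.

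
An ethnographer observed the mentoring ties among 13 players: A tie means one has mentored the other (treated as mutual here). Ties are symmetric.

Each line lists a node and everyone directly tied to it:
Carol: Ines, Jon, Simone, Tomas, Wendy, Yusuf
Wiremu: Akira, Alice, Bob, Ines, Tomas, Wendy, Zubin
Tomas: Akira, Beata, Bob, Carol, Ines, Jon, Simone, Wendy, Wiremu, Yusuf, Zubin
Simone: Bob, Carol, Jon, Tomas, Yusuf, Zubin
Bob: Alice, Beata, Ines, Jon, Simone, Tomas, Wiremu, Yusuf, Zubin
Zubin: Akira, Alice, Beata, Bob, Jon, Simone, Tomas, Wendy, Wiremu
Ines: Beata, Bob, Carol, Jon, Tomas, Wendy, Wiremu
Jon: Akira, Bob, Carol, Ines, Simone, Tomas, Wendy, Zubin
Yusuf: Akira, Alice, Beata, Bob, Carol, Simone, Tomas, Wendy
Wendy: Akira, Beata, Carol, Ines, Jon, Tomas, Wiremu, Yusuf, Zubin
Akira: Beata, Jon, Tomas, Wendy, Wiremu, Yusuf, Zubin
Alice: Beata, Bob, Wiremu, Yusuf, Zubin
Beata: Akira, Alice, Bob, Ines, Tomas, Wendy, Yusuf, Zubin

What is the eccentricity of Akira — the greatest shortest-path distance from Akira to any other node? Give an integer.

Distances from Akira: Alice:2, Beata:1, Bob:2, Carol:2, Ines:2, Jon:1, Simone:2, Tomas:1, Wendy:1, Wiremu:1, Yusuf:1, Zubin:1.
The largest is 2 (to Bob, Ines, Alice, Carol, and Simone), so the eccentricity of Akira is 2.

2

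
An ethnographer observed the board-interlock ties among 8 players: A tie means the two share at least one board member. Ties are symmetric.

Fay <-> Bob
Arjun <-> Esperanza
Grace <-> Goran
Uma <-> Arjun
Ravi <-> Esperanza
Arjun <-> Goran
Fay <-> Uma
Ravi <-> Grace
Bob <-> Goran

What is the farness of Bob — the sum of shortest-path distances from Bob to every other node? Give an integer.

Distances from Bob: Arjun:2, Esperanza:3, Fay:1, Goran:1, Grace:2, Ravi:3, Uma:2.
Sum = 2 + 3 + 1 + 1 + 2 + 3 + 2 = 14.

14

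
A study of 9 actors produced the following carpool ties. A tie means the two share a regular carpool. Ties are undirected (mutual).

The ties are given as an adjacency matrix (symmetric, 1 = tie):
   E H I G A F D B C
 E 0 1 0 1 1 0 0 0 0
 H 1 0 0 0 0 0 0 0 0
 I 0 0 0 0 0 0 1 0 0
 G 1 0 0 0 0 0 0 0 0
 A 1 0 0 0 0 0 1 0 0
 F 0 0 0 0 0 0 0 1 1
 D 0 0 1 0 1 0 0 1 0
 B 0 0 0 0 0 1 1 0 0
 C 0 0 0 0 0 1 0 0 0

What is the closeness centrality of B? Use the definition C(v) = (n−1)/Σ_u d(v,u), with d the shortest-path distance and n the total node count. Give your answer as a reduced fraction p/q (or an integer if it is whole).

Distances from B: A:2, C:2, D:1, E:3, F:1, G:4, H:4, I:2. Sum = 19.
n = 9, so closeness = 8/19.

8/19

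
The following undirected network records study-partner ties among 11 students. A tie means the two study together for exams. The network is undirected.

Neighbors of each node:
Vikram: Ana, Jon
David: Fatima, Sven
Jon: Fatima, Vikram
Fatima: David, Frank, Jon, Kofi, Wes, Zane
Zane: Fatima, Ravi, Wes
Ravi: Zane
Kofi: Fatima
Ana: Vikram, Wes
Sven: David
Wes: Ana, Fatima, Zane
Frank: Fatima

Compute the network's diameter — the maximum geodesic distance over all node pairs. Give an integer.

Eccentricity of each node (its greatest distance to any other): Ana:4, David:3, Fatima:2, Frank:3, Jon:3, Kofi:3, Ravi:4, Sven:4, Vikram:4, Wes:3, Zane:3.
The maximum eccentricity is 4, realized for instance by the pair Vikram–Sven via Vikram – Jon – Fatima – David – Sven. So the diameter is 4.

4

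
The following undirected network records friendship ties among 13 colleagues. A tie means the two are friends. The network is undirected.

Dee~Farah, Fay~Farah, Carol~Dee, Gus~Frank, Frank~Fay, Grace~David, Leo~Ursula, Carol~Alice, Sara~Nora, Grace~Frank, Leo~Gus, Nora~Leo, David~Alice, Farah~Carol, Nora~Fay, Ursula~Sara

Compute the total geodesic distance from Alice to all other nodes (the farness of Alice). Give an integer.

Distances from Alice: Carol:1, David:1, Dee:2, Farah:2, Fay:3, Frank:3, Grace:2, Gus:4, Leo:5, Nora:4, Sara:5, Ursula:6.
Sum = 1 + 1 + 2 + 2 + 3 + 3 + 2 + 4 + 5 + 4 + 5 + 6 = 38.

38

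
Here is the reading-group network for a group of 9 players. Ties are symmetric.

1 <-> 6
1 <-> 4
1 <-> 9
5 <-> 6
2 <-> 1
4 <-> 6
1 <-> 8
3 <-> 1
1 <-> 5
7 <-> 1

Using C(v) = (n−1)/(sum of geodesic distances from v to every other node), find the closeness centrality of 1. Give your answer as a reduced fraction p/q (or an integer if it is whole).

Distances from 1: 2:1, 3:1, 4:1, 5:1, 6:1, 7:1, 8:1, 9:1. Sum = 8.
n = 9, so closeness = 8/8 = 1.

1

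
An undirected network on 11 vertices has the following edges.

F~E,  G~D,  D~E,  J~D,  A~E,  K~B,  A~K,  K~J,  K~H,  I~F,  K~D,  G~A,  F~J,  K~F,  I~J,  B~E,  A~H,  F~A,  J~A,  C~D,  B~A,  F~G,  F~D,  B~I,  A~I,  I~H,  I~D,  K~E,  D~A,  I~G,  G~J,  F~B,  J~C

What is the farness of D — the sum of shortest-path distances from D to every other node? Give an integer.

12

Distances from D: A:1, B:2, C:1, E:1, F:1, G:1, H:2, I:1, J:1, K:1.
Sum = 1 + 2 + 1 + 1 + 1 + 1 + 2 + 1 + 1 + 1 = 12.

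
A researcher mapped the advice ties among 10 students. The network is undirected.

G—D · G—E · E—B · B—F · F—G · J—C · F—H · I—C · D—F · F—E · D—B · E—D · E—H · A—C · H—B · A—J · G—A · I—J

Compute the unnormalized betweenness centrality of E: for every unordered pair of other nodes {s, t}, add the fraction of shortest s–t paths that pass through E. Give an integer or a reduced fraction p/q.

Pairs whose geodesics pass through E — J–H: 1/2; J–B: 1/3; A–H: 1/2; A–B: 1/3; I–H: 2/4; I–B: 2/6; C–H: 1/2; C–B: 1/3; G–H: 1/2; G–B: 1/3; H–D: 1/3.
All other pairs contribute 0.
Summing the contributions gives betweenness(E) = 9/2.

9/2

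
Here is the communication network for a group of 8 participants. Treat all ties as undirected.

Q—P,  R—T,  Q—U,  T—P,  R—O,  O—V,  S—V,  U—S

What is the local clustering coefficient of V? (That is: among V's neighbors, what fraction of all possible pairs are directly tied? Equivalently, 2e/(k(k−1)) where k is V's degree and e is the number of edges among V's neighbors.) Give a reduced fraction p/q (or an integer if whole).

0

V's neighbors: O and S (k = 2).
Possible neighbor pairs: C(2,2) = 1. Edges among them: none → e = 0.
Clustering(V) = 0/1.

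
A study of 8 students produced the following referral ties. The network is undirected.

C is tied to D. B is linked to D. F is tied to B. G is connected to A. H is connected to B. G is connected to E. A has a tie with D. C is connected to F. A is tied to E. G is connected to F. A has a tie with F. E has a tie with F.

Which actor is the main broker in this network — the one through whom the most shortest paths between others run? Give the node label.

Unnormalized betweenness of each node: A:7/3, B:19/3, C:1/3, D:5/2, E:0, F:17/2, G:0, H:0.
F has the largest value, 17/2, making it the main broker — the node through which the most shortest paths run.

F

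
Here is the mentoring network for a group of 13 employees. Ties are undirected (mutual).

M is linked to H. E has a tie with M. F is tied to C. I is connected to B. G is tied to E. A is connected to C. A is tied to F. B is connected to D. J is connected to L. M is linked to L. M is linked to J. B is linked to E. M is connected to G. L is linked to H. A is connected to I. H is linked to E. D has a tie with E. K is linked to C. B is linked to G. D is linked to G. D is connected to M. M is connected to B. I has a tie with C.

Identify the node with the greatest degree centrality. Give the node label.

Degrees — A:3, B:5, C:4, D:4, E:5, F:2, G:4, H:3, I:3, J:2, K:1, L:3, M:7.
The maximum is 7, attained only by M.

M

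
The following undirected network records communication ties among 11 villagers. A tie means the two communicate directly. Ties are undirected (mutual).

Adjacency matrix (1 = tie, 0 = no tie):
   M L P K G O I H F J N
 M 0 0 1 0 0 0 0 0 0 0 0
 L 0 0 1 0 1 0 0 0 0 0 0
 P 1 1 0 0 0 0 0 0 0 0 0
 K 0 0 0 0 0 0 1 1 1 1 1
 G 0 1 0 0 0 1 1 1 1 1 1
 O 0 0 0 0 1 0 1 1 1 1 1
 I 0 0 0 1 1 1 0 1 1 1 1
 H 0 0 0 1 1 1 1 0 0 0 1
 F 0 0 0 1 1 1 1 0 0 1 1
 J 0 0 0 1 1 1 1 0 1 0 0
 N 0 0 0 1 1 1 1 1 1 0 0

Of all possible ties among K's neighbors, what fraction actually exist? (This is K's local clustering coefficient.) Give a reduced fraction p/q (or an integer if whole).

K's neighbors: F, H, I, J, and N (k = 5).
Possible neighbor pairs: C(5,2) = 10. Edges among them: F–I, F–J, F–N, H–I, H–N, I–J, I–N → e = 7.
Clustering(K) = 7/10.

7/10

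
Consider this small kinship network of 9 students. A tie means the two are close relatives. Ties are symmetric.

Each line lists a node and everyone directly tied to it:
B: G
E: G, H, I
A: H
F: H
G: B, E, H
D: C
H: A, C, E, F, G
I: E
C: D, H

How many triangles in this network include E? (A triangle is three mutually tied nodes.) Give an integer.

1

E's neighbors: G, H, and I.
Neighbor pairs that are themselves tied: E–G–H. Each forms one triangle with E, for 1 in total.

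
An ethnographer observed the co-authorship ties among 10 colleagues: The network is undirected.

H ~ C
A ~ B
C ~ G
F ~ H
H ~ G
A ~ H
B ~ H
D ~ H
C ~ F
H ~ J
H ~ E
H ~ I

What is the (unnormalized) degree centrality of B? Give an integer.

B is directly tied to A and H. That is 2 neighbors, so the degree of B is 2.

2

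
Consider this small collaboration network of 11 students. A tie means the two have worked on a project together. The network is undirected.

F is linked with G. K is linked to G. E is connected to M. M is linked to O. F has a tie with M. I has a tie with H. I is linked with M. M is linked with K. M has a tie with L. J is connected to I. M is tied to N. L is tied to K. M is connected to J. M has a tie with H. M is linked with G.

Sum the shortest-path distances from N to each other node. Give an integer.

Distances from N: E:2, F:2, G:2, H:2, I:2, J:2, K:2, L:2, M:1, O:2.
Sum = 2 + 2 + 2 + 2 + 2 + 2 + 2 + 2 + 1 + 2 = 19.

19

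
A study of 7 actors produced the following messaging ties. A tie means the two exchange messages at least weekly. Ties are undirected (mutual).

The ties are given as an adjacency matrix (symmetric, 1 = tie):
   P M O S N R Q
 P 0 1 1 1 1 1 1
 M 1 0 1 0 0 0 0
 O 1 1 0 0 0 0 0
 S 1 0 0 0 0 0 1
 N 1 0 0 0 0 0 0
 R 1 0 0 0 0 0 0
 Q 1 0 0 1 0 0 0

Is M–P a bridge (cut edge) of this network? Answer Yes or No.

Even without that edge, M still reaches P via M – O – P, so the network stays connected. Not a bridge.

No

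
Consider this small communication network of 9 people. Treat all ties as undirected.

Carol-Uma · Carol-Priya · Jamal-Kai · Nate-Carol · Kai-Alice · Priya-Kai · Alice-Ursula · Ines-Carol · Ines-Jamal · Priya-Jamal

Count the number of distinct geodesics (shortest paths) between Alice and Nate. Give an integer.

1

The shortest distance is 4, and the only length-4 path is Alice–Kai–Priya–Carol–Nate. So there is exactly 1 shortest path.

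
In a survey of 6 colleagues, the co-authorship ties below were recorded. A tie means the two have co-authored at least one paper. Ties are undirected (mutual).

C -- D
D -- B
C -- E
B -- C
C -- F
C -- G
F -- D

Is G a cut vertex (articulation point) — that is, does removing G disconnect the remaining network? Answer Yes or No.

No

Even without G, every remaining node can still reach every other (the residual graph is connected), so G is not a cut vertex.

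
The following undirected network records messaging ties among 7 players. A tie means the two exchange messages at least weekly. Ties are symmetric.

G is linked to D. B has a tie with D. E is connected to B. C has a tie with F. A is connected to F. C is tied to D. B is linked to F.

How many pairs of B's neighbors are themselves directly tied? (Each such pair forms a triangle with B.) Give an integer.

0

B's neighbors are D, E, and F, but none of them are tied to each other, so no triangle contains B.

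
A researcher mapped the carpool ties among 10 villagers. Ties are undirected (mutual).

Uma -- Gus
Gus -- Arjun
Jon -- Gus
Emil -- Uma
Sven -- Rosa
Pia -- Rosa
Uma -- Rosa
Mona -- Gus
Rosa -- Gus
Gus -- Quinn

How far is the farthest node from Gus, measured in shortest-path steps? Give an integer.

2

Distances from Gus: Arjun:1, Emil:2, Jon:1, Mona:1, Pia:2, Quinn:1, Rosa:1, Sven:2, Uma:1.
The largest is 2 (to Pia, Sven, and Emil), so the eccentricity of Gus is 2.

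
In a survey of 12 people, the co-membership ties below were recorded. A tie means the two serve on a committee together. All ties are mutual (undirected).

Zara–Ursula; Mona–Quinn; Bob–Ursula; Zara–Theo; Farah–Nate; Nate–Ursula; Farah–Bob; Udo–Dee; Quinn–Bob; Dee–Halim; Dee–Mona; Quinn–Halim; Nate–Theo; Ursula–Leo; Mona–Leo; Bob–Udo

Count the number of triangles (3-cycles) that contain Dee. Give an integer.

0

Dee's neighbors are Halim, Mona, and Udo, but none of them are tied to each other, so no triangle contains Dee.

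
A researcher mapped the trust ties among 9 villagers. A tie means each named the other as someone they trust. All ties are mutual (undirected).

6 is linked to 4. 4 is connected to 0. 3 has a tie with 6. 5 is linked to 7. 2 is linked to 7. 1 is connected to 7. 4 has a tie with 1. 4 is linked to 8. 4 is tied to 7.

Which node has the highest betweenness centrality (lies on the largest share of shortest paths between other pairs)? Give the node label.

Unnormalized betweenness of each node: 0:0, 1:0, 2:0, 3:0, 4:21, 5:0, 6:7, 7:13, 8:0.
4 has the largest value, 21, making it the main broker — the node through which the most shortest paths run.

4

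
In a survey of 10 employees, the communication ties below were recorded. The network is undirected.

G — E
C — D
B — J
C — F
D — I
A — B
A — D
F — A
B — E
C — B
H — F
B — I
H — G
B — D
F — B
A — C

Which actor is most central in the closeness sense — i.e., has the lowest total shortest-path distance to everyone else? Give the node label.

Farness (sum of distances to all others) for each node — A:15, B:11, C:15, D:16, E:16, F:14, G:21, H:19, I:18, J:19.
The smallest farness is 11, for B, so B has the highest closeness.

B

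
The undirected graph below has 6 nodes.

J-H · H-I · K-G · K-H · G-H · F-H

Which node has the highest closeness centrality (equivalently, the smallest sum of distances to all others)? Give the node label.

Farness (sum of distances to all others) for each node — F:9, G:8, H:5, I:9, J:9, K:8.
The smallest farness is 5, for H, so H has the highest closeness.

H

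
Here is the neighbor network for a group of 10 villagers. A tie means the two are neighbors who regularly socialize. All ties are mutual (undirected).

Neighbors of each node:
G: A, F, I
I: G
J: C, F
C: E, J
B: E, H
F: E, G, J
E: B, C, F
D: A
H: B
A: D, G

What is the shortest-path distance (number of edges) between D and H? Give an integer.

6

One shortest route is D – A – G – F – E – B – H, which uses 6 edges, and at distance 5 from D we only reach {B, C}, which does not include H. So d(D,H) = 6.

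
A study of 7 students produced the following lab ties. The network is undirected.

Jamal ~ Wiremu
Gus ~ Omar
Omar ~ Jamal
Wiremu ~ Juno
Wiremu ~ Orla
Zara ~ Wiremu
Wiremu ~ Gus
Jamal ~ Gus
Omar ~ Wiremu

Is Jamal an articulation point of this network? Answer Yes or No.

No

Even without Jamal, every remaining node can still reach every other (the residual graph is connected), so Jamal is not a cut vertex.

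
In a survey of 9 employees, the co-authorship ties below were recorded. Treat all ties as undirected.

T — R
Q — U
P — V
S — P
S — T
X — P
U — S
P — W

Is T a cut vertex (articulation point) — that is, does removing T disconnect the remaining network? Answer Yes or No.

Yes

Removing T leaves {R} with no path to {P, Q, S, U, V, W, and X}, so the network splits into 2 components. T is a cut vertex.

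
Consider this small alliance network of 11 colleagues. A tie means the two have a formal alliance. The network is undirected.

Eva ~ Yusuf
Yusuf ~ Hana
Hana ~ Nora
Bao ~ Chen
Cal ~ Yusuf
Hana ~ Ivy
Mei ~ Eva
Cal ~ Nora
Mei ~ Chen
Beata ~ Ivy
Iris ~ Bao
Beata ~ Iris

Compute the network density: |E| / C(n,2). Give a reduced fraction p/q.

There are 12 edges and 11 nodes, so the maximum possible is C(11,2) = 55.
Density = 12/55.

12/55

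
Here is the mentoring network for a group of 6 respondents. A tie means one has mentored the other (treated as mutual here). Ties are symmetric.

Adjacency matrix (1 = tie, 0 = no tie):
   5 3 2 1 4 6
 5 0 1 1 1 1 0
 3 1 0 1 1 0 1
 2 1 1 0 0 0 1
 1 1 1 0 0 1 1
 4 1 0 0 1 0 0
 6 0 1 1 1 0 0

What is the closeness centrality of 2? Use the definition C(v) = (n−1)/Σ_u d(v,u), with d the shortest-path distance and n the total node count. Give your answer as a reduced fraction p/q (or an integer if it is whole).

5/7

Distances from 2: 1:2, 3:1, 4:2, 5:1, 6:1. Sum = 7.
n = 6, so closeness = 5/7.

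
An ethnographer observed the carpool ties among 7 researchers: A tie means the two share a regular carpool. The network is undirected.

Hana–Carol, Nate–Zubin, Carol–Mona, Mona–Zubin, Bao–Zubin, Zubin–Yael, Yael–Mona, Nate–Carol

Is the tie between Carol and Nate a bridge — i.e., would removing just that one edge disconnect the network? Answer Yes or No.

No

Even without that edge, Carol still reaches Nate via Carol – Mona – Zubin – Nate, so the network stays connected. Not a bridge.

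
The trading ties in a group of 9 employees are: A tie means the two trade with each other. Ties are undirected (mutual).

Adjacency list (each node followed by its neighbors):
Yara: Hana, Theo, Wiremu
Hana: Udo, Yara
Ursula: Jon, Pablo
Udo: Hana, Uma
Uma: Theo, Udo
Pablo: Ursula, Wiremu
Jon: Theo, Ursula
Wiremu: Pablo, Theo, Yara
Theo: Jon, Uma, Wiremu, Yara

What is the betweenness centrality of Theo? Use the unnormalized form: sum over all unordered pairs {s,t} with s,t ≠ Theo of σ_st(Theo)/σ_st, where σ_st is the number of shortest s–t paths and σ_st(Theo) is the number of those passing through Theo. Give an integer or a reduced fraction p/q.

12

Pairs whose geodesics pass through Theo — Hana–Ursula: 1/2; Hana–Jon: 1; Yara–Ursula: 1/2; Yara–Jon: 1; Yara–Uma: 1; Wiremu–Jon: 1; Wiremu–Uma: 1; Wiremu–Udo: 1/2; Pablo–Uma: 1; Pablo–Udo: 1/2; Ursula–Uma: 1; Ursula–Udo: 1; Jon–Uma: 1; Jon–Udo: 1.
All other pairs contribute 0.
Summing the contributions gives betweenness(Theo) = 12.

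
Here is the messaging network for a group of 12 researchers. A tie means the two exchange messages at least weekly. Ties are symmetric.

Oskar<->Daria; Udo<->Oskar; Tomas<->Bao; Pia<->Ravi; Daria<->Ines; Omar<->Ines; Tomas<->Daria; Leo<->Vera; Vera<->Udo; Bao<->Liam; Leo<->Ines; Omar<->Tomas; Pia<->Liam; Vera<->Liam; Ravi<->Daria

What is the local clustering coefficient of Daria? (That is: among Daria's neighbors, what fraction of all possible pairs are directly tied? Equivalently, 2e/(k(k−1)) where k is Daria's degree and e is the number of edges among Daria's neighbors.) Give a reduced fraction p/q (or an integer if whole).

Daria's neighbors: Ines, Oskar, Ravi, and Tomas (k = 4).
Possible neighbor pairs: C(4,2) = 6. Edges among them: none → e = 0.
Clustering(Daria) = 0/6 = 0.

0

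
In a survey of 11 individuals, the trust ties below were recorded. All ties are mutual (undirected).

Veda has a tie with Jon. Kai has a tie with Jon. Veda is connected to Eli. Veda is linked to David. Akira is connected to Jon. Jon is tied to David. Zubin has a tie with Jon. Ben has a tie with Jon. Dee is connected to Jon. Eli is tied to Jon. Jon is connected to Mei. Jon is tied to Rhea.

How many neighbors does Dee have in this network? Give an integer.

Dee is directly tied to Jon. That is 1 neighbor, so the degree of Dee is 1.

1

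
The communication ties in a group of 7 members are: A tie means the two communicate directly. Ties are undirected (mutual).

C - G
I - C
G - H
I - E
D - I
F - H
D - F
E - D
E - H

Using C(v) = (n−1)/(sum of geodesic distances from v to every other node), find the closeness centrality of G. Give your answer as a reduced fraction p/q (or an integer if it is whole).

Distances from G: C:1, D:3, E:2, F:2, H:1, I:2. Sum = 11.
n = 7, so closeness = 6/11.

6/11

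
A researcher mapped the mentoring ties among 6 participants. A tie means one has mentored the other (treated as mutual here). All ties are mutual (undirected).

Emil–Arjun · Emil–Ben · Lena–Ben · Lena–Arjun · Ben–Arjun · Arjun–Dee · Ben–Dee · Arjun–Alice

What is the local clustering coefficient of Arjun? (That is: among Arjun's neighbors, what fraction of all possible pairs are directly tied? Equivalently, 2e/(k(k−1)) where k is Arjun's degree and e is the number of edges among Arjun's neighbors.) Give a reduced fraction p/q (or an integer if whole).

3/10

Arjun's neighbors: Alice, Ben, Dee, Emil, and Lena (k = 5).
Possible neighbor pairs: C(5,2) = 10. Edges among them: Ben–Dee, Ben–Emil, Ben–Lena → e = 3.
Clustering(Arjun) = 3/10.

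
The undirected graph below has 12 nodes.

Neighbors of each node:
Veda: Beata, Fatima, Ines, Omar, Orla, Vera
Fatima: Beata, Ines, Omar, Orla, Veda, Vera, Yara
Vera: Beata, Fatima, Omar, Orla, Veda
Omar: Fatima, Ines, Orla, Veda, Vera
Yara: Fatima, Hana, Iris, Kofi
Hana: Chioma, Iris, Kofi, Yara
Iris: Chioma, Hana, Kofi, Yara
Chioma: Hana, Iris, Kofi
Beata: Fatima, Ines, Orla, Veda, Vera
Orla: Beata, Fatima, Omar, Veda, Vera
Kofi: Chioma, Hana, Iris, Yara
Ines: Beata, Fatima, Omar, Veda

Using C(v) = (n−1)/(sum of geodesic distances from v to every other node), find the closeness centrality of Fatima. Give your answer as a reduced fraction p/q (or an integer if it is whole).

Distances from Fatima: Beata:1, Chioma:3, Hana:2, Ines:1, Iris:2, Kofi:2, Omar:1, Orla:1, Veda:1, Vera:1, Yara:1. Sum = 16.
n = 12, so closeness = 11/16.

11/16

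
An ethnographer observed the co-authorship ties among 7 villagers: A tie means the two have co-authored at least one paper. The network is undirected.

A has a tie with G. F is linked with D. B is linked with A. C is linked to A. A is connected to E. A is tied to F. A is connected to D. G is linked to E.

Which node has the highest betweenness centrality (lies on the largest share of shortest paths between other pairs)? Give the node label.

Unnormalized betweenness of each node: A:13, B:0, C:0, D:0, E:0, F:0, G:0.
A has the largest value, 13, making it the main broker — the node through which the most shortest paths run.

A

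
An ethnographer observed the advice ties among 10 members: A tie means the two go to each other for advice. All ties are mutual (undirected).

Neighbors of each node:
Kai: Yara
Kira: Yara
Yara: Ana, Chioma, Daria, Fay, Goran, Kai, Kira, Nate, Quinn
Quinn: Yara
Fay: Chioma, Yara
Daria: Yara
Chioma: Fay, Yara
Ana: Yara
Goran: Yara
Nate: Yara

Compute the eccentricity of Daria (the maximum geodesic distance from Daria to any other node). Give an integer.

2

Distances from Daria: Ana:2, Chioma:2, Fay:2, Goran:2, Kai:2, Kira:2, Nate:2, Quinn:2, Yara:1.
The largest is 2 (to Kai, Chioma, Fay, Ana, Quinn, Nate, Goran, and Kira), so the eccentricity of Daria is 2.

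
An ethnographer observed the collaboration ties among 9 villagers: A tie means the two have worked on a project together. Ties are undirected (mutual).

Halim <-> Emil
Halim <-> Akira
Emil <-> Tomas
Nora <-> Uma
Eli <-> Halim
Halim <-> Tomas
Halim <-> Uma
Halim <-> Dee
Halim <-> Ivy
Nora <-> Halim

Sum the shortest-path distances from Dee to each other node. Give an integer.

15

Distances from Dee: Akira:2, Eli:2, Emil:2, Halim:1, Ivy:2, Nora:2, Tomas:2, Uma:2.
Sum = 2 + 2 + 2 + 1 + 2 + 2 + 2 + 2 = 15.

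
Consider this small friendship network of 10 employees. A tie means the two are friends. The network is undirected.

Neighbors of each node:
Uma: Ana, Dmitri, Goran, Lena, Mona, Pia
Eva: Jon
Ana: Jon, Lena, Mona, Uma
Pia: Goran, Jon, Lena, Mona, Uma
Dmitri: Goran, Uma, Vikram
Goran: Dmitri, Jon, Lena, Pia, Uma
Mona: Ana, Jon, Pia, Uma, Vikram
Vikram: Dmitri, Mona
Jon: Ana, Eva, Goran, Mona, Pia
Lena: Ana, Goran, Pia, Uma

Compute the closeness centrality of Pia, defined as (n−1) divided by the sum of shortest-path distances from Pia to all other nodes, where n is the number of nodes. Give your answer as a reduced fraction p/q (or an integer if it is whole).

Distances from Pia: Ana:2, Dmitri:2, Eva:2, Goran:1, Jon:1, Lena:1, Mona:1, Uma:1, Vikram:2. Sum = 13.
n = 10, so closeness = 9/13.

9/13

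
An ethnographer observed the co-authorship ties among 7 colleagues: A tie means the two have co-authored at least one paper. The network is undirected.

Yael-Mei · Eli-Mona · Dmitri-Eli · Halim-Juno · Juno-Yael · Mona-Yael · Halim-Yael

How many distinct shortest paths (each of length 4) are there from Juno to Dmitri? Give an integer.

The shortest distance is 4, and the only length-4 path is Juno–Yael–Mona–Eli–Dmitri. So there is exactly 1 shortest path.

1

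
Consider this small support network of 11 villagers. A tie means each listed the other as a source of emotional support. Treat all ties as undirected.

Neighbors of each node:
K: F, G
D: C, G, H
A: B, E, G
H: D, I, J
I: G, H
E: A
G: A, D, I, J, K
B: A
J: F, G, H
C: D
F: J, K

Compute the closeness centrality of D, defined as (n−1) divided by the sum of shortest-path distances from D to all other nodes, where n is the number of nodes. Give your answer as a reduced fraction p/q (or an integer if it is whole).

Distances from D: A:2, B:3, C:1, E:3, F:3, G:1, H:1, I:2, J:2, K:2. Sum = 20.
n = 11, so closeness = 10/20 = 1/2.

1/2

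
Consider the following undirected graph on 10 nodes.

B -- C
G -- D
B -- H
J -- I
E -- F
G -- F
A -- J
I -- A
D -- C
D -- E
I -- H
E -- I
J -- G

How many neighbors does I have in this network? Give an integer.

I is directly tied to A, E, H, and J. That is 4 neighbors, so the degree of I is 4.

4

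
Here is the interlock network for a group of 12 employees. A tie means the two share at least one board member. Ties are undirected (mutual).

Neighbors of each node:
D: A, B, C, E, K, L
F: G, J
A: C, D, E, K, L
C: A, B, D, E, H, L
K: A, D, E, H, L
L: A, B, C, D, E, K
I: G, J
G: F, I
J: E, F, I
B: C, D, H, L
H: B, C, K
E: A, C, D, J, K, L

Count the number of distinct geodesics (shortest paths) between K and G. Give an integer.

The shortest distance is 4. The length-4 paths are: K–E–J–F–G; K–E–J–I–G.
That gives 2 distinct shortest paths.

2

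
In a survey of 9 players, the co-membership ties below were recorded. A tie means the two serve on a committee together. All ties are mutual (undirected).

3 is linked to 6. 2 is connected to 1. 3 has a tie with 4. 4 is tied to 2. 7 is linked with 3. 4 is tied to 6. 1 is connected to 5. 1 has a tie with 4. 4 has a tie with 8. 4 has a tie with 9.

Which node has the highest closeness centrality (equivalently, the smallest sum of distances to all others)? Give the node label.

Farness (sum of distances to all others) for each node — 1:14, 2:15, 3:14, 4:10, 5:21, 6:15, 7:21, 8:17, 9:17.
The smallest farness is 10, for 4, so 4 has the highest closeness.

4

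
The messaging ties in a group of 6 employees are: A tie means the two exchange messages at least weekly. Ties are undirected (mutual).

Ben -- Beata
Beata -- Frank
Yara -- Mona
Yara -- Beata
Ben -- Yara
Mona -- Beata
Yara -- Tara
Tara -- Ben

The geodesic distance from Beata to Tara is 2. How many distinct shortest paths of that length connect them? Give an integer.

The shortest distance is 2. The length-2 paths are: Beata–Yara–Tara; Beata–Ben–Tara.
That gives 2 distinct shortest paths.

2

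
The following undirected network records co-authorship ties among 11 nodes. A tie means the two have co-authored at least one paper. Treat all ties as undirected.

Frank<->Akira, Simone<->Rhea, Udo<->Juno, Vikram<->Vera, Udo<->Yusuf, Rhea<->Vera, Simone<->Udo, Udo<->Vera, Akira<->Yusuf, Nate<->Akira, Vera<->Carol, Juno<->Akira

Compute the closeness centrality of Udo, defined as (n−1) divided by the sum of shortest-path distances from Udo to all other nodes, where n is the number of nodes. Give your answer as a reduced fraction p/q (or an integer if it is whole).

Distances from Udo: Akira:2, Carol:2, Frank:3, Juno:1, Nate:3, Rhea:2, Simone:1, Vera:1, Vikram:2, Yusuf:1. Sum = 18.
n = 11, so closeness = 10/18 = 5/9.

5/9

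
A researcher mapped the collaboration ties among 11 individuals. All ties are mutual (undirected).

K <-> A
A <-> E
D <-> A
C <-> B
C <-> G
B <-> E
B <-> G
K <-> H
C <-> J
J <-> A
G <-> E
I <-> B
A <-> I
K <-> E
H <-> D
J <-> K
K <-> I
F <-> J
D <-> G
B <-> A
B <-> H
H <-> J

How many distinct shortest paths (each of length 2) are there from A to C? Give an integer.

The shortest distance is 2. The length-2 paths are: A–B–C; A–J–C.
That gives 2 distinct shortest paths.

2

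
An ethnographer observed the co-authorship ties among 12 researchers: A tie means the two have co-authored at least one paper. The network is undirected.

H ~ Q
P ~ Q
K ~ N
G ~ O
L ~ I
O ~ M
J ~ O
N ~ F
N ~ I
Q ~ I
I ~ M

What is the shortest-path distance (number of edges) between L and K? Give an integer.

One shortest route is L – I – N – K, which uses 3 edges, and at distance 2 from L we only reach {M, N, Q}, which does not include K. So d(L,K) = 3.

3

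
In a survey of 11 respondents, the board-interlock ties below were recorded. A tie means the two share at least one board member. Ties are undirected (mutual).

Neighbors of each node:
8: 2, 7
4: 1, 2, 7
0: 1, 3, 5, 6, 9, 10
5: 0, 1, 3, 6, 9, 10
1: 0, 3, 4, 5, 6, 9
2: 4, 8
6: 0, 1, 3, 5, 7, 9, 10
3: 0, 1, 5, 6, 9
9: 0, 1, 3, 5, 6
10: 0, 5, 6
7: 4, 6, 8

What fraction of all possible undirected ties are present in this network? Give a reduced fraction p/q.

24/55

There are 24 edges and 11 nodes, so the maximum possible is C(11,2) = 55.
Density = 24/55.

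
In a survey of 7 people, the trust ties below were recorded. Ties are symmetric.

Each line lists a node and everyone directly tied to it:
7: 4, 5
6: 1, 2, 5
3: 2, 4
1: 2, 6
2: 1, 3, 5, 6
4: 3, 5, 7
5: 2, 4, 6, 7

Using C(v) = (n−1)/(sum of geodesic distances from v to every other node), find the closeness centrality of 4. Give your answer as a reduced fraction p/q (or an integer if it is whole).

3/5

Distances from 4: 1:3, 2:2, 3:1, 5:1, 6:2, 7:1. Sum = 10.
n = 7, so closeness = 6/10 = 3/5.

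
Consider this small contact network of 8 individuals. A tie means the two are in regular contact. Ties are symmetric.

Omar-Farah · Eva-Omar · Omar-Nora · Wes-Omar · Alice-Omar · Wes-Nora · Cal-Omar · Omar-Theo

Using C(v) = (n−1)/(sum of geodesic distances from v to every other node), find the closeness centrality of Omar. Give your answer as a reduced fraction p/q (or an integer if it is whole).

1

Distances from Omar: Alice:1, Cal:1, Eva:1, Farah:1, Nora:1, Theo:1, Wes:1. Sum = 7.
n = 8, so closeness = 7/7 = 1.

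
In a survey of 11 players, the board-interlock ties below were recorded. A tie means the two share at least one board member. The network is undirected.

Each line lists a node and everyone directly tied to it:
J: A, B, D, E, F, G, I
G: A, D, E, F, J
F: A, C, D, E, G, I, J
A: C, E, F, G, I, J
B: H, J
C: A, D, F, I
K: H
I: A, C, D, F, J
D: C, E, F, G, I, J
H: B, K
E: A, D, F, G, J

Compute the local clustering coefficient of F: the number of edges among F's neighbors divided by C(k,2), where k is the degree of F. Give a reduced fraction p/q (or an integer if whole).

F's neighbors: A, C, D, E, G, I, and J (k = 7).
Possible neighbor pairs: C(7,2) = 21. Edges among them: A–C, A–E, A–G, A–I, A–J, C–D, C–I, D–E, D–G, D–I, D–J, E–G, E–J, G–J, I–J → e = 15.
Clustering(F) = 15/21 = 5/7.

5/7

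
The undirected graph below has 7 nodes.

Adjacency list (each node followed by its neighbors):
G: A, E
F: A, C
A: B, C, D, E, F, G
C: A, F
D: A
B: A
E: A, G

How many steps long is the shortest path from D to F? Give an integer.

2

One shortest route is D – A – F, which uses 2 edges, and D and F are not directly tied, so nothing shorter exists. So d(D,F) = 2.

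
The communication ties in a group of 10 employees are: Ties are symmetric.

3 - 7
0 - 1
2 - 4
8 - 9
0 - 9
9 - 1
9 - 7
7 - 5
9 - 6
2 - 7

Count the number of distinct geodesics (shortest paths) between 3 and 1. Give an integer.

1

The shortest distance is 3, and the only length-3 path is 3–7–9–1. So there is exactly 1 shortest path.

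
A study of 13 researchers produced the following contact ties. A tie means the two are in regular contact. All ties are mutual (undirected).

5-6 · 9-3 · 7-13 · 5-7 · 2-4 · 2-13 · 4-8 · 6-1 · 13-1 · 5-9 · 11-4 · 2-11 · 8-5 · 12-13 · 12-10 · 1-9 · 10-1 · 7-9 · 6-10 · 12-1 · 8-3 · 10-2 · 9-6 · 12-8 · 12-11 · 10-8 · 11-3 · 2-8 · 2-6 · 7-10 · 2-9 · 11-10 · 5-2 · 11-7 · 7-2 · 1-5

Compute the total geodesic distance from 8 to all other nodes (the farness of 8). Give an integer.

18

Distances from 8: 1:2, 2:1, 3:1, 4:1, 5:1, 6:2, 7:2, 9:2, 10:1, 11:2, 12:1, 13:2.
Sum = 2 + 1 + 1 + 1 + 1 + 2 + 2 + 2 + 1 + 2 + 1 + 2 = 18.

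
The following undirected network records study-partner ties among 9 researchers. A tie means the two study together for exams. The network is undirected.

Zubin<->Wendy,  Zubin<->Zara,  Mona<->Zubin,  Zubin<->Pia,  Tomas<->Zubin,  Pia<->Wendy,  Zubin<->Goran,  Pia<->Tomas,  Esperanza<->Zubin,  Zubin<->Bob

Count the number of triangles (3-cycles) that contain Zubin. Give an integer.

Zubin's neighbors: Bob, Esperanza, Goran, Mona, Pia, Tomas, Wendy, and Zara.
Neighbor pairs that are themselves tied: Zubin–Pia–Tomas; Zubin–Pia–Wendy. Each forms one triangle with Zubin, for 2 in total.

2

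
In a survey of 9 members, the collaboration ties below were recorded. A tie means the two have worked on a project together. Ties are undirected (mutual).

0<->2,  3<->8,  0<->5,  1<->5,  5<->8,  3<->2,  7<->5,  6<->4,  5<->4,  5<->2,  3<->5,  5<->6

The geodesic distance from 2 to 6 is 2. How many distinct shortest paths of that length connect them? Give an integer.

The shortest distance is 2, and the only length-2 path is 2–5–6. So there is exactly 1 shortest path.

1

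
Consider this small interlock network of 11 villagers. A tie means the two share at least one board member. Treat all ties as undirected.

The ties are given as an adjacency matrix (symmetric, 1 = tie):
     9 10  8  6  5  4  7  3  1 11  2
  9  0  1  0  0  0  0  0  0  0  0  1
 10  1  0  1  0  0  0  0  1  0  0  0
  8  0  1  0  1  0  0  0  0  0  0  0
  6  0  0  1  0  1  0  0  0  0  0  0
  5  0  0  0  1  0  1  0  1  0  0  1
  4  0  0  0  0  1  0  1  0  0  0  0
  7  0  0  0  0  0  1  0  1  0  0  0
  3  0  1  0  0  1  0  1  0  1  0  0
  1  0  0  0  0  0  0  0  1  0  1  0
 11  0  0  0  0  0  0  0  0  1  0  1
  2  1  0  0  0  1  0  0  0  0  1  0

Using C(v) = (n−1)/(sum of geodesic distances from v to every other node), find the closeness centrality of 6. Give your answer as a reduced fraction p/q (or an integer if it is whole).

5/11

Distances from 6: 1:3, 2:2, 3:2, 4:2, 5:1, 7:3, 8:1, 9:3, 10:2, 11:3. Sum = 22.
n = 11, so closeness = 10/22 = 5/11.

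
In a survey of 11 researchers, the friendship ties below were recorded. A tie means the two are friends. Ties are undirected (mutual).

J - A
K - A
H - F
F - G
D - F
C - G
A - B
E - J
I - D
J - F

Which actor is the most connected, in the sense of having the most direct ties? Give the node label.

Degrees — A:3, B:1, C:1, D:2, E:1, F:4, G:2, H:1, I:1, J:3, K:1.
The maximum is 4, attained only by F.

F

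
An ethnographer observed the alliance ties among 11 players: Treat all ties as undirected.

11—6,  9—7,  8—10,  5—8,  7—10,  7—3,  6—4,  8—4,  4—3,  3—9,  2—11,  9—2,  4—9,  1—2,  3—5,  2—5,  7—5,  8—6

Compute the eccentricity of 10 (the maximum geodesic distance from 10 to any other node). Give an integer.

Distances from 10: 1:4, 2:3, 3:2, 4:2, 5:2, 6:2, 7:1, 8:1, 9:2, 11:3.
The largest is 4 (to 1), so the eccentricity of 10 is 4.

4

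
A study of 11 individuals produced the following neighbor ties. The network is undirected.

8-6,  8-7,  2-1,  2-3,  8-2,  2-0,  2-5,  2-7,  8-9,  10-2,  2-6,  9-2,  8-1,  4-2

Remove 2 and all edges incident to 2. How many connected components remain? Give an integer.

Without 2, the remaining ties split the others into: {1, 6, 7, 8, 9}; {5}; {10}; {3}; {4}; {0}.
That's 6 separate components.

6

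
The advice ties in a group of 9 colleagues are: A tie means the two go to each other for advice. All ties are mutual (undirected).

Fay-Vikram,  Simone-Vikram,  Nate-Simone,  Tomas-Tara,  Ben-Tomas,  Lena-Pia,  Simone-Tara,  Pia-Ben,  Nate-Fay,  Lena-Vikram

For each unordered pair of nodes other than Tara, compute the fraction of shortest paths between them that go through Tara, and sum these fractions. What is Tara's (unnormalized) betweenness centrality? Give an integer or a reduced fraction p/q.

Pairs whose geodesics pass through Tara — Tomas–Vikram: 1; Tomas–Fay: 2/2; Tomas–Nate: 1; Tomas–Simone: 1; Ben–Nate: 1; Ben–Simone: 1.
All other pairs contribute 0.
Summing the contributions gives betweenness(Tara) = 6.

6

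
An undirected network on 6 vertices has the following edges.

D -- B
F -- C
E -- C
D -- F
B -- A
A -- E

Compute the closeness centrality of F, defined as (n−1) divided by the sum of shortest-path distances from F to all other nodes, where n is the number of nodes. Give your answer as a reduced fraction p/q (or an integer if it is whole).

5/9

Distances from F: A:3, B:2, C:1, D:1, E:2. Sum = 9.
n = 6, so closeness = 5/9.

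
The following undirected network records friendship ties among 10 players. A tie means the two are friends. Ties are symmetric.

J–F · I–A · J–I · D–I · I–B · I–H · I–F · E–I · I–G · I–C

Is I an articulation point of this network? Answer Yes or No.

Removing I leaves {D} with no path to {F and J}, so the network splits into 8 components. I is a cut vertex.

Yes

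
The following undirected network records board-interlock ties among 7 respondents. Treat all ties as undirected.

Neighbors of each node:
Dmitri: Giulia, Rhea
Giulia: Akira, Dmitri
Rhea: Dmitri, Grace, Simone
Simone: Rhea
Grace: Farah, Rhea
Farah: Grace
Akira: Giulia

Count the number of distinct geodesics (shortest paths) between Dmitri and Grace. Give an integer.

The shortest distance is 2, and the only length-2 path is Dmitri–Rhea–Grace. So there is exactly 1 shortest path.

1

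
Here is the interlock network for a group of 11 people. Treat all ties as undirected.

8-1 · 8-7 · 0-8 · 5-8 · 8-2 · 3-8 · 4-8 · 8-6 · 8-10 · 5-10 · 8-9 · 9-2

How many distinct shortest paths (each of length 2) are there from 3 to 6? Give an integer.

The shortest distance is 2, and the only length-2 path is 3–8–6. So there is exactly 1 shortest path.

1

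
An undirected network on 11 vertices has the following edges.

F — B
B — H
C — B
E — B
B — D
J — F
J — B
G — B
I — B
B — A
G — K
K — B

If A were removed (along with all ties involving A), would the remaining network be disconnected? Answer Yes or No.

Even without A, every remaining node can still reach every other (the residual graph is connected), so A is not a cut vertex.

No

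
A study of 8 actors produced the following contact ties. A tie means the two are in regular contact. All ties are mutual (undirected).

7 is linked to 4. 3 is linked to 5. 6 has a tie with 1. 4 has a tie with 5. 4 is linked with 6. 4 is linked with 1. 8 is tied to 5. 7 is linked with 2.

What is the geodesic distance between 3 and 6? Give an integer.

One shortest route is 3 – 5 – 4 – 6, which uses 3 edges, and at distance 2 from 3 we only reach {4, 8}, which does not include 6. So d(3,6) = 3.

3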